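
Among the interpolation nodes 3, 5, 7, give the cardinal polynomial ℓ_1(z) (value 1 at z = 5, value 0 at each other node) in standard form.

ℓ_1(z) = -(1/4)z^2 + (5/2)z - 21/4

ℓ_1(z) = (z - 3)(z - 7) / [(2)·(-2)]
       = (z^2 - 10z + 21) / (-4)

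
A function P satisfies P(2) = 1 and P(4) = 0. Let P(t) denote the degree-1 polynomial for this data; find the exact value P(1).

L_0(1) = (-3)/[(-2)] = 3/2
L_1(1) = (-1)/[(2)] = -1/2
Sum: 1·(3/2) + 0 = 3/2

3/2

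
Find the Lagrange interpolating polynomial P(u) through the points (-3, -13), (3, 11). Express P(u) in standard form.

L_0(u) = (u - 3) / [-6] = -(1/6)u + 1/2
L_1(u) = (u + 3) / [6] = (1/6)u + 1/2
P(u) = (-13)·L_0 + 11·L_1
  (-13)·L_0(u) = (13/6)u - 13/2
  11·L_1(u) = (11/6)u + 11/2
Adding term by term: 4u - 1

P(u) = 4u - 1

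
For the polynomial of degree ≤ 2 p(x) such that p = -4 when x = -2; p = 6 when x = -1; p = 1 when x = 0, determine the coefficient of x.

-25/2

L_0(x) = (x + 1)x / [2] = (1/2)x^2 + (1/2)x
L_1(x) = (x + 2)x / [-1] = -x^2 - 2x
L_2(x) = (x + 2)(x + 1) / [2] = (1/2)x^2 + (3/2)x + 1
p(x) = (-4)·L_0 + 6·L_1 + 1·L_2
Only the coefficient of x is needed; take it from each L_i and combine:
(-4)·(1/2) + 6·(-2) + 1·(3/2) = -25/2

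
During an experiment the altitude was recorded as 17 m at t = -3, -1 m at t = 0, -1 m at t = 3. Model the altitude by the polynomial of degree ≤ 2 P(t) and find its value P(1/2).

-9/4

Evaluate each Lagrange basis at t = 1/2:
L_0(1/2) = (1/2)·(-5/2)/[(-3)·(-6)] = -5/72
L_1(1/2) = (7/2)·(-5/2)/[(3)·(-3)] = 35/36
L_2(1/2) = (7/2)·(1/2)/[(6)·(3)] = 7/72
Sum: 17·(-5/72) + (-1)·(35/36) + (-1)·(7/72) = -9/4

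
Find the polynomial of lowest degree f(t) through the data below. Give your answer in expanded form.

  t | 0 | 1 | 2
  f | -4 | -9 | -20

Build the Lagrange basis polynomials:
L_0(t) = (t - 1)(t - 2) / [2] = (1/2)t^2 - (3/2)t + 1
L_1(t) = t(t - 2) / [-1] = -t^2 + 2t
L_2(t) = t(t - 1) / [2] = (1/2)t^2 - (1/2)t
f(t) = (-4)·L_0 + (-9)·L_1 + (-20)·L_2
  (-4)·L_0(t) = -2t^2 + 6t - 4
  (-9)·L_1(t) = 9t^2 - 18t
  (-20)·L_2(t) = -10t^2 + 10t
Adding term by term: -3t^2 - 2t - 4

f(t) = -3t^2 - 2t - 4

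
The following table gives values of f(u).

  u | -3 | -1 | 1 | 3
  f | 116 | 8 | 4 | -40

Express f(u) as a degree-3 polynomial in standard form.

f(u) = -3u^3 + 4u^2 + u + 2

Build the Lagrange basis polynomials:
L_0(u) = (u + 1)(u - 1)(u - 3) / [-48] = -(1/48)u^3 + (1/16)u^2 + (1/48)u - 1/16
L_1(u) = (u + 3)(u - 1)(u - 3) / [16] = (1/16)u^3 - (1/16)u^2 - (9/16)u + 9/16
L_2(u) = (u + 3)(u + 1)(u - 3) / [-16] = -(1/16)u^3 - (1/16)u^2 + (9/16)u + 9/16
L_3(u) = (u + 3)(u + 1)(u - 1) / [48] = (1/48)u^3 + (1/16)u^2 - (1/48)u - 1/16
f(u) = 116·L_0 + 8·L_1 + 4·L_2 + (-40)·L_3
  116·L_0(u) = -(29/12)u^3 + (29/4)u^2 + (29/12)u - 29/4
  8·L_1(u) = (1/2)u^3 - (1/2)u^2 - (9/2)u + 9/2
  4·L_2(u) = -(1/4)u^3 - (1/4)u^2 + (9/4)u + 9/4
  (-40)·L_3(u) = -(5/6)u^3 - (5/2)u^2 + (5/6)u + 5/2
Adding term by term: -3u^3 + 4u^2 + u + 2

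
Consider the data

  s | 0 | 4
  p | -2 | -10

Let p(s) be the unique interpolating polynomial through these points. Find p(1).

L_0(1) = (-3)/[(-4)] = 3/4
L_1(1) = (1)/[(4)] = 1/4
Sum: (-2)·(3/4) + (-10)·(1/4) = -4

-4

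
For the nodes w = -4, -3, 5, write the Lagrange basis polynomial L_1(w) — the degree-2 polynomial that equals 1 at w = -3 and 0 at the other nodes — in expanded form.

L_1(w) = -(1/8)w^2 + (1/8)w + 5/2

L_1(w) = (w + 4)(w - 5) / [(1)·(-8)]
       = (w^2 - w - 20) / (-8)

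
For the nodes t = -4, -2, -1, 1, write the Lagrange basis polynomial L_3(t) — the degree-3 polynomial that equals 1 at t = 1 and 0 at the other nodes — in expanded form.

L_3(t) = (1/30)t^3 + (7/30)t^2 + (7/15)t + 4/15

L_3(t) = (t + 4)(t + 2)(t + 1) / [(5)·(3)·(2)]
       = (t^3 + 7t^2 + 14t + 8) / (30)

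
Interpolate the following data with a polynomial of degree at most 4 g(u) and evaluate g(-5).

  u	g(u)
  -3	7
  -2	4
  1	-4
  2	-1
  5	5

Using Newton's divided-difference form:
g[-3,-2] = (4 - 7) / (-2 - (-3)) = -3
g[-2,1] = (-4 - 4) / (1 - (-2)) = -8/3
g[1,2] = (-1 - (-4)) / (2 - 1) = 3
g[2,5] = (5 - (-1)) / (5 - 2) = 2
g[-3,-2,1] = (-8/3 - (-3)) / (1 - (-3)) = 1/12
g[-2,1,2] = (3 - (-8/3)) / (2 - (-2)) = 17/12
g[1,2,5] = (2 - 3) / (5 - 1) = -1/4
g[-3,-2,1,2] = (17/12 - 1/12) / (2 - (-3)) = 4/15
g[-2,1,2,5] = (-1/4 - 17/12) / (5 - (-2)) = -5/21
g[-3,-2,1,2,5] = (-5/21 - 4/15) / (5 - (-3)) = -53/840
g(-5) = 7 + (-3)·(-2) + (1/12)·(-2)·(-3) + (4/15)·(-2)·(-3)·(-6) + (-53/840)·(-2)·(-3)·(-6)·(-7) = -12

-12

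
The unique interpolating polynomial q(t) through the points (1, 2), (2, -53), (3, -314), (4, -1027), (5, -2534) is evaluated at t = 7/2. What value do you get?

-4759/8

Evaluate each Lagrange basis at t = 7/2:
L_0(7/2) = (3/2)·(1/2)·(-1/2)·(-3/2)/[(-1)·(-2)·(-3)·(-4)] = 3/128
L_1(7/2) = (5/2)·(1/2)·(-1/2)·(-3/2)/[(1)·(-1)·(-2)·(-3)] = -5/32
L_2(7/2) = (5/2)·(3/2)·(-1/2)·(-3/2)/[(2)·(1)·(-1)·(-2)] = 45/64
L_3(7/2) = (5/2)·(3/2)·(1/2)·(-3/2)/[(3)·(2)·(1)·(-1)] = 15/32
L_4(7/2) = (5/2)·(3/2)·(1/2)·(-1/2)/[(4)·(3)·(2)·(1)] = -5/128
Sum: 2·(3/128) + (-53)·(-5/32) + (-314)·(45/64) + (-1027)·(15/32) + (-2534)·(-5/128) = -4759/8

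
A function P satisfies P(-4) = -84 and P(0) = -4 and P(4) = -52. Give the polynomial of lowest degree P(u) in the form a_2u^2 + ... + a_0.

Newton's divided differences:
P[-4,0] = (-4 - (-84)) / (0 - (-4)) = 20
P[0,4] = (-52 - (-4)) / (4 - 0) = -12
P[-4,0,4] = (-12 - 20) / (4 - (-4)) = -4
P(u) = -84 + 20·(u + 4) + (-4)·(u + 4)u
Expanding: P(u) = -4u^2 + 4u - 4

P(u) = -4u^2 + 4u - 4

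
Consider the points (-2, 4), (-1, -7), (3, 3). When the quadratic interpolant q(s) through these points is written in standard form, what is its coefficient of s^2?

27/10

Build the Lagrange basis polynomials:
L_0(s) = (s + 1)(s - 3) / [5] = (1/5)s^2 - (2/5)s - 3/5
L_1(s) = (s + 2)(s - 3) / [-4] = -(1/4)s^2 + (1/4)s + 3/2
L_2(s) = (s + 2)(s + 1) / [20] = (1/20)s^2 + (3/20)s + 1/10
q(s) = 4·L_0 + (-7)·L_1 + 3·L_2
Only the coefficient of s^2 is needed; take it from each L_i and combine:
4·(1/5) + (-7)·(-1/4) + 3·(1/20) = 27/10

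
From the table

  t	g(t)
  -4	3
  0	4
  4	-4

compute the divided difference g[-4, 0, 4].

g[-4,0] = (4 - 3) / (0 - (-4)) = 1/4
g[0,4] = (-4 - 4) / (4 - 0) = -2
g[-4,0,4] = (-2 - 1/4) / (4 - (-4)) = -9/32

-9/32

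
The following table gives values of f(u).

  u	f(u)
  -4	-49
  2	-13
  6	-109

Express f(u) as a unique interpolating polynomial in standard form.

Build the Lagrange basis polynomials:
L_0(u) = (u - 2)(u - 6) / [60] = (1/60)u^2 - (2/15)u + 1/5
L_1(u) = (u + 4)(u - 6) / [-24] = -(1/24)u^2 + (1/12)u + 1
L_2(u) = (u + 4)(u - 2) / [40] = (1/40)u^2 + (1/20)u - 1/5
f(u) = (-49)·L_0 + (-13)·L_1 + (-109)·L_2
  (-49)·L_0(u) = -(49/60)u^2 + (98/15)u - 49/5
  (-13)·L_1(u) = (13/24)u^2 - (13/12)u - 13
  (-109)·L_2(u) = -(109/40)u^2 - (109/20)u + 109/5
Adding term by term: -3u^2 - 1

f(u) = -3u^2 - 1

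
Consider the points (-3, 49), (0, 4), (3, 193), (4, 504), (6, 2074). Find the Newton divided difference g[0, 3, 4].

g[0,3] = (193 - 4) / (3 - 0) = 63
g[3,4] = (504 - 193) / (4 - 3) = 311
g[0,3,4] = (311 - 63) / (4 - 0) = 62

62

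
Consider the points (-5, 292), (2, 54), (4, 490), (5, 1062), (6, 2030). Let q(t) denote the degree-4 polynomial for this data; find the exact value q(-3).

Evaluate each Lagrange basis at t = -3:
L_0(-3) = (-5)·(-7)·(-8)·(-9)/[(-7)·(-9)·(-10)·(-11)] = 4/11
L_1(-3) = (2)·(-7)·(-8)·(-9)/[(7)·(-2)·(-3)·(-4)] = 6
L_2(-3) = (2)·(-5)·(-8)·(-9)/[(9)·(2)·(-1)·(-2)] = -20
L_3(-3) = (2)·(-5)·(-7)·(-9)/[(10)·(3)·(1)·(-1)] = 21
L_4(-3) = (2)·(-5)·(-7)·(-8)/[(11)·(4)·(2)·(1)] = -70/11
Sum: 292·(4/11) + 54·(6) + 490·(-20) + 1062·(21) + 2030·(-70/11) = 14

14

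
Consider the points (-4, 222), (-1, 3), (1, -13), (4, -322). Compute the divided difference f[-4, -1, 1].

13

f[-4,-1] = (3 - 222) / (-1 - (-4)) = -73
f[-1,1] = (-13 - 3) / (1 - (-1)) = -8
f[-4,-1,1] = (-8 - (-73)) / (1 - (-4)) = 13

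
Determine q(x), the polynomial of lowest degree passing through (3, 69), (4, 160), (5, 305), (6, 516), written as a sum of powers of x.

q(x) = 2x^3 + 3x^2 - 4x

Build the Lagrange basis polynomials:
L_0(x) = (x - 4)(x - 5)(x - 6) / [-6] = -(1/6)x^3 + (5/2)x^2 - (37/3)x + 20
L_1(x) = (x - 3)(x - 5)(x - 6) / [2] = (1/2)x^3 - 7x^2 + (63/2)x - 45
L_2(x) = (x - 3)(x - 4)(x - 6) / [-2] = -(1/2)x^3 + (13/2)x^2 - 27x + 36
L_3(x) = (x - 3)(x - 4)(x - 5) / [6] = (1/6)x^3 - 2x^2 + (47/6)x - 10
q(x) = 69·L_0 + 160·L_1 + 305·L_2 + 516·L_3
  69·L_0(x) = -(23/2)x^3 + (345/2)x^2 - 851x + 1380
  160·L_1(x) = 80x^3 - 1120x^2 + 5040x - 7200
  305·L_2(x) = -(305/2)x^3 + (3965/2)x^2 - 8235x + 10980
  516·L_3(x) = 86x^3 - 1032x^2 + 4042x - 5160
Adding term by term: 2x^3 + 3x^2 - 4x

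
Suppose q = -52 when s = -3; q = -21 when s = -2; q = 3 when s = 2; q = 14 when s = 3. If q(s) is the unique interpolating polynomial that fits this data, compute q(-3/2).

-95/8

Evaluate each Lagrange basis at s = -3/2:
L_0(-3/2) = (1/2)·(-7/2)·(-9/2)/[(-1)·(-5)·(-6)] = -21/80
L_1(-3/2) = (3/2)·(-7/2)·(-9/2)/[(1)·(-4)·(-5)] = 189/160
L_2(-3/2) = (3/2)·(1/2)·(-9/2)/[(5)·(4)·(-1)] = 27/160
L_3(-3/2) = (3/2)·(1/2)·(-7/2)/[(6)·(5)·(1)] = -7/80
Sum: (-52)·(-21/80) + (-21)·(189/160) + 3·(27/160) + 14·(-7/80) = -95/8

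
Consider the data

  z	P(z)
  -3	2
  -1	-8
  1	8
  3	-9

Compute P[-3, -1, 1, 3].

P[-3,-1] = (-8 - 2) / (-1 - (-3)) = -5
P[-1,1] = (8 - (-8)) / (1 - (-1)) = 8
P[1,3] = (-9 - 8) / (3 - 1) = -17/2
P[-3,-1,1] = (8 - (-5)) / (1 - (-3)) = 13/4
P[-1,1,3] = (-17/2 - 8) / (3 - (-1)) = -33/8
P[-3,-1,1,3] = (-33/8 - 13/4) / (3 - (-3)) = -59/48

-59/48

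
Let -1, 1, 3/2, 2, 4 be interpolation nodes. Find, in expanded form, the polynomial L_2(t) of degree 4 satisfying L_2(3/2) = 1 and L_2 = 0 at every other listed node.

L_2(t) = (16/25)t^4 - (96/25)t^3 + (112/25)t^2 + (96/25)t - 128/25

L_2(t) = (t + 1)(t - 1)(t - 2)(t - 4) / [(5/2)·(1/2)·(-1/2)·(-5/2)]
       = (t^4 - 6t^3 + 7t^2 + 6t - 8) / (25/16)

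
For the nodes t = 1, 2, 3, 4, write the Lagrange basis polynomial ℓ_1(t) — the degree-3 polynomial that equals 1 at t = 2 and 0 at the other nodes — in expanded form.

ℓ_1(t) = (t - 1)(t - 3)(t - 4) / [(1)·(-1)·(-2)]
       = (t^3 - 8t^2 + 19t - 12) / (2)

ℓ_1(t) = (1/2)t^3 - 4t^2 + (19/2)t - 6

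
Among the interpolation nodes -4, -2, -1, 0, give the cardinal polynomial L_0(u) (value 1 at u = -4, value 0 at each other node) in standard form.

L_0(u) = (u + 2)(u + 1)u / [(-2)·(-3)·(-4)]
       = (u^3 + 3u^2 + 2u) / (-24)

L_0(u) = -(1/24)u^3 - (1/8)u^2 - (1/12)u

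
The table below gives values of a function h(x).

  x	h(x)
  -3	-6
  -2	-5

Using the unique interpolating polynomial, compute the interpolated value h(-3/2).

Evaluate each Lagrange basis at x = -3/2:
L_0(-3/2) = (1/2)/[(-1)] = -1/2
L_1(-3/2) = (3/2)/[(1)] = 3/2
Sum: (-6)·(-1/2) + (-5)·(3/2) = -9/2

-9/2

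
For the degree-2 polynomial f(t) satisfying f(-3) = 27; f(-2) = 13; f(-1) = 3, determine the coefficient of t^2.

2

Build the Lagrange basis polynomials:
L_0(t) = (t + 2)(t + 1) / [2] = (1/2)t^2 + (3/2)t + 1
L_1(t) = (t + 3)(t + 1) / [-1] = -t^2 - 4t - 3
L_2(t) = (t + 3)(t + 2) / [2] = (1/2)t^2 + (5/2)t + 3
f(t) = 27·L_0 + 13·L_1 + 3·L_2
Only the coefficient of t^2 is needed; take it from each L_i and combine:
27·(1/2) + 13·(-1) + 3·(1/2) = 2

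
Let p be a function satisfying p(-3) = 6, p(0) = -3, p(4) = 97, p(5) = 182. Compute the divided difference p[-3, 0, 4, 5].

1

p[-3,0] = (-3 - 6) / (0 - (-3)) = -3
p[0,4] = (97 - (-3)) / (4 - 0) = 25
p[4,5] = (182 - 97) / (5 - 4) = 85
p[-3,0,4] = (25 - (-3)) / (4 - (-3)) = 4
p[0,4,5] = (85 - 25) / (5 - 0) = 12
p[-3,0,4,5] = (12 - 4) / (5 - (-3)) = 1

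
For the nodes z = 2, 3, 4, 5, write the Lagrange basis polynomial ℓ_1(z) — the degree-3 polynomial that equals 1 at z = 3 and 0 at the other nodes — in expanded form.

ℓ_1(z) = (1/2)z^3 - (11/2)z^2 + 19z - 20

ℓ_1(z) = (z - 2)(z - 4)(z - 5) / [(1)·(-1)·(-2)]
       = (z^3 - 11z^2 + 38z - 40) / (2)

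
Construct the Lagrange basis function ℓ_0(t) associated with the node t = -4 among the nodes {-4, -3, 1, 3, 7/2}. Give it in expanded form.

ℓ_0(t) = (t + 3)(t - 1)(t - 3)(t - 7/2) / [(-1)·(-5)·(-7)·(-15/2)]
       = (t^4 - (9/2)t^3 - (11/2)t^2 + (81/2)t - 63/2) / (525/2)

ℓ_0(t) = (2/525)t^4 - (3/175)t^3 - (11/525)t^2 + (27/175)t - 3/25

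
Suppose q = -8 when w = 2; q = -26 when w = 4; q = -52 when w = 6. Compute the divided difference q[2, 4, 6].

q[2,4] = (-26 - (-8)) / (4 - 2) = -9
q[4,6] = (-52 - (-26)) / (6 - 4) = -13
q[2,4,6] = (-13 - (-9)) / (6 - 2) = -1

-1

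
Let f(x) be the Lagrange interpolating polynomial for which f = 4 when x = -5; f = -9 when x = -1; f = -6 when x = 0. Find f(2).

L_0(2) = (3)·(2)/[(-4)·(-5)] = 3/10
L_1(2) = (7)·(2)/[(4)·(-1)] = -7/2
L_2(2) = (7)·(3)/[(5)·(1)] = 21/5
Sum: 4·(3/10) + (-9)·(-7/2) + (-6)·(21/5) = 15/2

15/2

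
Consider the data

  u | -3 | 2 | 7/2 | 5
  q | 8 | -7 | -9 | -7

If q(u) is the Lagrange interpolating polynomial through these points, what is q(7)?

2179/468

Evaluate each Lagrange basis at u = 7:
L_0(7) = (5)·(7/2)·(2)/[(-5)·(-13/2)·(-8)] = -7/52
L_1(7) = (10)·(7/2)·(2)/[(5)·(-3/2)·(-3)] = 28/9
L_2(7) = (10)·(5)·(2)/[(13/2)·(3/2)·(-3/2)] = -800/117
L_3(7) = (10)·(5)·(7/2)/[(8)·(3)·(3/2)] = 175/36
Sum: 8·(-7/52) + (-7)·(28/9) + (-9)·(-800/117) + (-7)·(175/36) = 2179/468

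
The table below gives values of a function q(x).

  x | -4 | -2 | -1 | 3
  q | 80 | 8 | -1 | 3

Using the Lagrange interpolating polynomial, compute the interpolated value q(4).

L_0(4) = (6)·(5)·(1)/[(-2)·(-3)·(-7)] = -5/7
L_1(4) = (8)·(5)·(1)/[(2)·(-1)·(-5)] = 4
L_2(4) = (8)·(6)·(1)/[(3)·(1)·(-4)] = -4
L_3(4) = (8)·(6)·(5)/[(7)·(5)·(4)] = 12/7
Sum: 80·(-5/7) + 8·(4) + (-1)·(-4) + 3·(12/7) = -16

-16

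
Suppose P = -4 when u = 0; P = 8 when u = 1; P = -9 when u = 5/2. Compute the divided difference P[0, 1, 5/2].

-28/3

P[0,1] = (8 - (-4)) / (1 - 0) = 12
P[1,5/2] = (-9 - 8) / (5/2 - 1) = -34/3
P[0,1,5/2] = (-34/3 - 12) / (5/2 - 0) = -28/3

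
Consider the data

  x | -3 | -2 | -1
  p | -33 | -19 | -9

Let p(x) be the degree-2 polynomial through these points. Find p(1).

-1

L_0(1) = (3)·(2)/[(-1)·(-2)] = 3
L_1(1) = (4)·(2)/[(1)·(-1)] = -8
L_2(1) = (4)·(3)/[(2)·(1)] = 6
Sum: (-33)·(3) + (-19)·(-8) + (-9)·(6) = -1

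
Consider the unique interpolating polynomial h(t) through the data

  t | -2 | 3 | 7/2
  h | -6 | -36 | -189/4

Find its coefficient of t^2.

Build the Lagrange basis polynomials:
L_0(t) = (t - 3)(t - 7/2) / [55/2] = (2/55)t^2 - (13/55)t + 21/55
L_1(t) = (t + 2)(t - 7/2) / [-5/2] = -(2/5)t^2 + (3/5)t + 14/5
L_2(t) = (t + 2)(t - 3) / [11/4] = (4/11)t^2 - (4/11)t - 24/11
h(t) = (-6)·L_0 + (-36)·L_1 + (-189/4)·L_2
Only the coefficient of t^2 is needed; take it from each L_i and combine:
(-6)·(2/55) + (-36)·(-2/5) + (-189/4)·(4/11) = -3

-3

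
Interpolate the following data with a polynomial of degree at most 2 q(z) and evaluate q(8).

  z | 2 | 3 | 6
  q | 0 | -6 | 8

Evaluate each Lagrange basis at z = 8:
L_0(8) = (5)·(2)/[(-1)·(-4)] = 5/2
L_1(8) = (6)·(2)/[(1)·(-3)] = -4
L_2(8) = (6)·(5)/[(4)·(3)] = 5/2
Sum: 0 + (-6)·(-4) + 8·(5/2) = 44

44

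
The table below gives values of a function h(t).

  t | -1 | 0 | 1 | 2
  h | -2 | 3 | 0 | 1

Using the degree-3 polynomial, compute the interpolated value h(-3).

Evaluate each Lagrange basis at t = -3:
L_0(-3) = (-3)·(-4)·(-5)/[(-1)·(-2)·(-3)] = 10
L_1(-3) = (-2)·(-4)·(-5)/[(1)·(-1)·(-2)] = -20
L_2(-3) = (-2)·(-3)·(-5)/[(2)·(1)·(-1)] = 15
L_3(-3) = (-2)·(-3)·(-4)/[(3)·(2)·(1)] = -4
Sum: (-2)·(10) + 3·(-20) + 0 + 1·(-4) = -84

-84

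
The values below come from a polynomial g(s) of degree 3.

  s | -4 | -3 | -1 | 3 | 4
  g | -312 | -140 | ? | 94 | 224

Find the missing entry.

The 4 known values determine g uniquely (degree ≤ 3).
L_0(-1) = (2)·(-4)·(-5)/[(-1)·(-7)·(-8)] = -5/7
L_1(-1) = (3)·(-4)·(-5)/[(1)·(-6)·(-7)] = 10/7
L_2(-1) = (3)·(2)·(-5)/[(7)·(6)·(-1)] = 5/7
L_3(-1) = (3)·(2)·(-4)/[(8)·(7)·(1)] = -3/7
Sum: (-312)·(-5/7) + (-140)·(10/7) + 94·(5/7) + 224·(-3/7) = -6

-6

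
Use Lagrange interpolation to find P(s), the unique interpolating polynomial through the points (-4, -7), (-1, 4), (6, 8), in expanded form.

Build the Lagrange basis polynomials:
L_0(s) = (s + 1)(s - 6) / [30] = (1/30)s^2 - (1/6)s - 1/5
L_1(s) = (s + 4)(s - 6) / [-21] = -(1/21)s^2 + (2/21)s + 8/7
L_2(s) = (s + 4)(s + 1) / [70] = (1/70)s^2 + (1/14)s + 2/35
P(s) = (-7)·L_0 + 4·L_1 + 8·L_2
  (-7)·L_0(s) = -(7/30)s^2 + (7/6)s + 7/5
  4·L_1(s) = -(4/21)s^2 + (8/21)s + 32/7
  8·L_2(s) = (4/35)s^2 + (4/7)s + 16/35
Adding term by term: -(13/42)s^2 + (89/42)s + 45/7

P(s) = -(13/42)s^2 + (89/42)s + 45/7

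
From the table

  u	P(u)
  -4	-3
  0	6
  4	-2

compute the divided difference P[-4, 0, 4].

-17/32

P[-4,0] = (6 - (-3)) / (0 - (-4)) = 9/4
P[0,4] = (-2 - 6) / (4 - 0) = -2
P[-4,0,4] = (-2 - 9/4) / (4 - (-4)) = -17/32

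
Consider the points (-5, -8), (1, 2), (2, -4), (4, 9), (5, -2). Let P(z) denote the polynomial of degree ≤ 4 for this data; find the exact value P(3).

Using Newton's divided-difference form:
P[-5,1] = (2 - (-8)) / (1 - (-5)) = 5/3
P[1,2] = (-4 - 2) / (2 - 1) = -6
P[2,4] = (9 - (-4)) / (4 - 2) = 13/2
P[4,5] = (-2 - 9) / (5 - 4) = -11
P[-5,1,2] = (-6 - 5/3) / (2 - (-5)) = -23/21
P[1,2,4] = (13/2 - (-6)) / (4 - 1) = 25/6
P[2,4,5] = (-11 - 13/2) / (5 - 2) = -35/6
P[-5,1,2,4] = (25/6 - (-23/21)) / (4 - (-5)) = 221/378
P[1,2,4,5] = (-35/6 - 25/6) / (5 - 1) = -5/2
P[-5,1,2,4,5] = (-5/2 - 221/378) / (5 - (-5)) = -583/1890
P(3) = -8 + (5/3)·(8) + (-23/21)·(8)·(2) + (221/378)·(8)·(2)·(1) + (-583/1890)·(8)·(2)·(1)·(-1) = 1984/945

1984/945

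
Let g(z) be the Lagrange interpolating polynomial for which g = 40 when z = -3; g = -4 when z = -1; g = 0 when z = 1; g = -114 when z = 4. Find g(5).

Evaluate each Lagrange basis at z = 5:
L_0(5) = (6)·(4)·(1)/[(-2)·(-4)·(-7)] = -3/7
L_1(5) = (8)·(4)·(1)/[(2)·(-2)·(-5)] = 8/5
L_2(5) = (8)·(6)·(1)/[(4)·(2)·(-3)] = -2
L_3(5) = (8)·(6)·(4)/[(7)·(5)·(3)] = 64/35
Sum: 40·(-3/7) + (-4)·(8/5) + 0 + (-114)·(64/35) = -232

-232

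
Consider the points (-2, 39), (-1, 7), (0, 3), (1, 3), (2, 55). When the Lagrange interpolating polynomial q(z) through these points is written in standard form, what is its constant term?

Build the Lagrange basis polynomials:
L_0(z) = (z + 1)z(z - 1)(z - 2) / [24] = (1/24)z^4 - (1/12)z^3 - (1/24)z^2 + (1/12)z
L_1(z) = (z + 2)z(z - 1)(z - 2) / [-6] = -(1/6)z^4 + (1/6)z^3 + (2/3)z^2 - (2/3)z
L_2(z) = (z + 2)(z + 1)(z - 1)(z - 2) / [4] = (1/4)z^4 - (5/4)z^2 + 1
L_3(z) = (z + 2)(z + 1)z(z - 2) / [-6] = -(1/6)z^4 - (1/6)z^3 + (2/3)z^2 + (2/3)z
L_4(z) = (z + 2)(z + 1)z(z - 1) / [24] = (1/24)z^4 + (1/12)z^3 - (1/24)z^2 - (1/12)z
q(z) = 39·L_0 + 7·L_1 + 3·L_2 + 3·L_3 + 55·L_4
Only the constant term is needed; take it from each L_i and combine:
39·(0) + 7·(0) + 3·(1) + 3·(0) + 55·(0) = 3

3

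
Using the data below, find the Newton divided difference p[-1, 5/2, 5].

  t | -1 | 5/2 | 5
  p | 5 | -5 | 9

p[-1,5/2] = (-5 - 5) / (5/2 - (-1)) = -20/7
p[5/2,5] = (9 - (-5)) / (5 - 5/2) = 28/5
p[-1,5/2,5] = (28/5 - (-20/7)) / (5 - (-1)) = 148/105

148/105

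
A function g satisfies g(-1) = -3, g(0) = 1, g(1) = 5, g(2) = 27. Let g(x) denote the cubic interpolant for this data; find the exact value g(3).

85

L_0(3) = (3)·(2)·(1)/[(-1)·(-2)·(-3)] = -1
L_1(3) = (4)·(2)·(1)/[(1)·(-1)·(-2)] = 4
L_2(3) = (4)·(3)·(1)/[(2)·(1)·(-1)] = -6
L_3(3) = (4)·(3)·(2)/[(3)·(2)·(1)] = 4
Sum: (-3)·(-1) + 1·(4) + 5·(-6) + 27·(4) = 85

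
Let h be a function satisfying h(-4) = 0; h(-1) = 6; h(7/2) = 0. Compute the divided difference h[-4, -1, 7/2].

-4/9

h[-4,-1] = (6 - 0) / (-1 - (-4)) = 2
h[-1,7/2] = (0 - 6) / (7/2 - (-1)) = -4/3
h[-4,-1,7/2] = (-4/3 - 2) / (7/2 - (-4)) = -4/9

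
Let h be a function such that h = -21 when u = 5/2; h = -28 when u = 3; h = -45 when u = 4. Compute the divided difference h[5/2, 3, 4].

-2

h[5/2,3] = (-28 - (-21)) / (3 - 5/2) = -14
h[3,4] = (-45 - (-28)) / (4 - 3) = -17
h[5/2,3,4] = (-17 - (-14)) / (4 - 5/2) = -2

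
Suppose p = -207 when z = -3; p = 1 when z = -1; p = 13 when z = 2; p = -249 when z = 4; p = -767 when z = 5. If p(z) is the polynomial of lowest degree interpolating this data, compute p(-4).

Using Newton's divided-difference form:
p[-3,-1] = (1 - (-207)) / (-1 - (-3)) = 104
p[-1,2] = (13 - 1) / (2 - (-1)) = 4
p[2,4] = (-249 - 13) / (4 - 2) = -131
p[4,5] = (-767 - (-249)) / (5 - 4) = -518
p[-3,-1,2] = (4 - 104) / (2 - (-3)) = -20
p[-1,2,4] = (-131 - 4) / (4 - (-1)) = -27
p[2,4,5] = (-518 - (-131)) / (5 - 2) = -129
p[-3,-1,2,4] = (-27 - (-20)) / (4 - (-3)) = -1
p[-1,2,4,5] = (-129 - (-27)) / (5 - (-1)) = -17
p[-3,-1,2,4,5] = (-17 - (-1)) / (5 - (-3)) = -2
p(-4) = -207 + 104·(-1) + (-20)·(-1)·(-3) + (-1)·(-1)·(-3)·(-6) + (-2)·(-1)·(-3)·(-6)·(-8) = -641

-641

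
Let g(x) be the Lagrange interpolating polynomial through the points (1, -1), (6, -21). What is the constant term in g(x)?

L_0(x) = (x - 6) / [-5] = -(1/5)x + 6/5
L_1(x) = (x - 1) / [5] = (1/5)x - 1/5
g(x) = (-1)·L_0 + (-21)·L_1
Only the constant term is needed; take it from each L_i and combine:
(-1)·(6/5) + (-21)·(-1/5) = 3

3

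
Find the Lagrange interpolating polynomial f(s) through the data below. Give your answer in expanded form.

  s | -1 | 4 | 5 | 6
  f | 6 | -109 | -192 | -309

f(s) = -s^3 - 2s^2 - 4s + 3

Build the Lagrange basis polynomials:
L_0(s) = (s - 4)(s - 5)(s - 6) / [-210] = -(1/210)s^3 + (1/14)s^2 - (37/105)s + 4/7
L_1(s) = (s + 1)(s - 5)(s - 6) / [10] = (1/10)s^3 - s^2 + (19/10)s + 3
L_2(s) = (s + 1)(s - 4)(s - 6) / [-6] = -(1/6)s^3 + (3/2)s^2 - (7/3)s - 4
L_3(s) = (s + 1)(s - 4)(s - 5) / [14] = (1/14)s^3 - (4/7)s^2 + (11/14)s + 10/7
f(s) = 6·L_0 + (-109)·L_1 + (-192)·L_2 + (-309)·L_3
  6·L_0(s) = -(1/35)s^3 + (3/7)s^2 - (74/35)s + 24/7
  (-109)·L_1(s) = -(109/10)s^3 + 109s^2 - (2071/10)s - 327
  (-192)·L_2(s) = 32s^3 - 288s^2 + 448s + 768
  (-309)·L_3(s) = -(309/14)s^3 + (1236/7)s^2 - (3399/14)s - 3090/7
Adding term by term: -s^3 - 2s^2 - 4s + 3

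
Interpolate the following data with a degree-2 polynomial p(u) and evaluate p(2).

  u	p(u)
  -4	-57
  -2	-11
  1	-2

Evaluate each Lagrange basis at u = 2:
L_0(2) = (4)·(1)/[(-2)·(-5)] = 2/5
L_1(2) = (6)·(1)/[(2)·(-3)] = -1
L_2(2) = (6)·(4)/[(5)·(3)] = 8/5
Sum: (-57)·(2/5) + (-11)·(-1) + (-2)·(8/5) = -15

-15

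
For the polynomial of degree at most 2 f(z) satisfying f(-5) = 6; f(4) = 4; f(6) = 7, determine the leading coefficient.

31/198

The leading coefficient equals the top divided difference f[-5,4,6].
f[-5,4] = (4 - 6) / (4 - (-5)) = -2/9
f[4,6] = (7 - 4) / (6 - 4) = 3/2
f[-5,4,6] = (3/2 - (-2/9)) / (6 - (-5)) = 31/198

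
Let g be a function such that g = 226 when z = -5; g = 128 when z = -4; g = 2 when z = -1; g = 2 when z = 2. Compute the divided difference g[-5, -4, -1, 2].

-1

g[-5,-4] = (128 - 226) / (-4 - (-5)) = -98
g[-4,-1] = (2 - 128) / (-1 - (-4)) = -42
g[-1,2] = (2 - 2) / (2 - (-1)) = 0
g[-5,-4,-1] = (-42 - (-98)) / (-1 - (-5)) = 14
g[-4,-1,2] = (0 - (-42)) / (2 - (-4)) = 7
g[-5,-4,-1,2] = (7 - 14) / (2 - (-5)) = -1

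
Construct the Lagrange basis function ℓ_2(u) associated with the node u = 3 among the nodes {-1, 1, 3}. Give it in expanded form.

ℓ_2(u) = (u + 1)(u - 1) / [(4)·(2)]
       = (u^2 - 1) / (8)

ℓ_2(u) = (1/8)u^2 - 1/8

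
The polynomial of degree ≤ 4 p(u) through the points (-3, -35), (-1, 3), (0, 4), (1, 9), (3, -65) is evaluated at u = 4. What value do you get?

-252

L_0(4) = (5)·(4)·(3)·(1)/[(-2)·(-3)·(-4)·(-6)] = 5/12
L_1(4) = (7)·(4)·(3)·(1)/[(2)·(-1)·(-2)·(-4)] = -21/4
L_2(4) = (7)·(5)·(3)·(1)/[(3)·(1)·(-1)·(-3)] = 35/3
L_3(4) = (7)·(5)·(4)·(1)/[(4)·(2)·(1)·(-2)] = -35/4
L_4(4) = (7)·(5)·(4)·(3)/[(6)·(4)·(3)·(2)] = 35/12
Sum: (-35)·(5/12) + 3·(-21/4) + 4·(35/3) + 9·(-35/4) + (-65)·(35/12) = -252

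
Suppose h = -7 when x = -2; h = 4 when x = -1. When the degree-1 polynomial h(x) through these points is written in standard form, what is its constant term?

L_0(x) = (x + 1) / [-1] = -x - 1
L_1(x) = (x + 2) / [1] = x + 2
h(x) = (-7)·L_0 + 4·L_1
Only the constant term is needed; take it from each L_i and combine:
(-7)·(-1) + 4·(2) = 15

15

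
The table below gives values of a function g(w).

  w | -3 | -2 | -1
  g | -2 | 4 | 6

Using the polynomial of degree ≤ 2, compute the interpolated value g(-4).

-12

Evaluate each Lagrange basis at w = -4:
L_0(-4) = (-2)·(-3)/[(-1)·(-2)] = 3
L_1(-4) = (-1)·(-3)/[(1)·(-1)] = -3
L_2(-4) = (-1)·(-2)/[(2)·(1)] = 1
Sum: (-2)·(3) + 4·(-3) + 6·(1) = -12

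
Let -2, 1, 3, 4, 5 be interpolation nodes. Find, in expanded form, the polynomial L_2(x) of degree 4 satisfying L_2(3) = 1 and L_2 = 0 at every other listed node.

L_2(x) = (x + 2)(x - 1)(x - 4)(x - 5) / [(5)·(2)·(-1)·(-2)]
       = (x^4 - 8x^3 + 9x^2 + 38x - 40) / (20)

L_2(x) = (1/20)x^4 - (2/5)x^3 + (9/20)x^2 + (19/10)x - 2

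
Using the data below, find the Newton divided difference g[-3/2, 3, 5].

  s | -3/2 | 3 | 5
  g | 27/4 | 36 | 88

g[-3/2,3] = (36 - 27/4) / (3 - (-3/2)) = 13/2
g[3,5] = (88 - 36) / (5 - 3) = 26
g[-3/2,3,5] = (26 - 13/2) / (5 - (-3/2)) = 3

3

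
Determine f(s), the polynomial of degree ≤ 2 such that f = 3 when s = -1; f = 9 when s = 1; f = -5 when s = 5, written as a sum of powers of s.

Newton's divided differences:
f[-1,1] = (9 - 3) / (1 - (-1)) = 3
f[1,5] = (-5 - 9) / (5 - 1) = -7/2
f[-1,1,5] = (-7/2 - 3) / (5 - (-1)) = -13/12
f(s) = 3 + 3·(s + 1) + (-13/12)·(s + 1)(s - 1)
Expanding: f(s) = -(13/12)s^2 + 3s + 85/12

f(s) = -(13/12)s^2 + 3s + 85/12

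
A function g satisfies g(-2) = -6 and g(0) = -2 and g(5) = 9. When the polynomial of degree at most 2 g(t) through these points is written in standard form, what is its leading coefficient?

The leading coefficient equals the top divided difference g[-2,0,5].
g[-2,0] = (-2 - (-6)) / (0 - (-2)) = 2
g[0,5] = (9 - (-2)) / (5 - 0) = 11/5
g[-2,0,5] = (11/5 - 2) / (5 - (-2)) = 1/35

1/35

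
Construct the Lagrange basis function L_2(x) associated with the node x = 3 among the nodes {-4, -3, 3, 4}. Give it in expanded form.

L_2(x) = -(1/42)x^3 - (1/14)x^2 + (8/21)x + 8/7

L_2(x) = (x + 4)(x + 3)(x - 4) / [(7)·(6)·(-1)]
       = (x^3 + 3x^2 - 16x - 48) / (-42)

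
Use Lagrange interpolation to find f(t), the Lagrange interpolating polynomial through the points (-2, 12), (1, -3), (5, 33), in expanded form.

Build the Lagrange basis polynomials:
L_0(t) = (t - 1)(t - 5) / [21] = (1/21)t^2 - (2/7)t + 5/21
L_1(t) = (t + 2)(t - 5) / [-12] = -(1/12)t^2 + (1/4)t + 5/6
L_2(t) = (t + 2)(t - 1) / [28] = (1/28)t^2 + (1/28)t - 1/14
f(t) = 12·L_0 + (-3)·L_1 + 33·L_2
  12·L_0(t) = (4/7)t^2 - (24/7)t + 20/7
  (-3)·L_1(t) = (1/4)t^2 - (3/4)t - 5/2
  33·L_2(t) = (33/28)t^2 + (33/28)t - 33/14
Adding term by term: 2t^2 - 3t - 2

f(t) = 2t^2 - 3t - 2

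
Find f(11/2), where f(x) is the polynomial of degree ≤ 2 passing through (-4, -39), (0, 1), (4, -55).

-403/4

Evaluate each Lagrange basis at x = 11/2:
L_0(11/2) = (11/2)·(3/2)/[(-4)·(-8)] = 33/128
L_1(11/2) = (19/2)·(3/2)/[(4)·(-4)] = -57/64
L_2(11/2) = (19/2)·(11/2)/[(8)·(4)] = 209/128
Sum: (-39)·(33/128) + 1·(-57/64) + (-55)·(209/128) = -403/4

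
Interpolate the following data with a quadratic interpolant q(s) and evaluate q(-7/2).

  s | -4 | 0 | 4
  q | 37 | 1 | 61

109/4

L_0(-7/2) = (-7/2)·(-15/2)/[(-4)·(-8)] = 105/128
L_1(-7/2) = (1/2)·(-15/2)/[(4)·(-4)] = 15/64
L_2(-7/2) = (1/2)·(-7/2)/[(8)·(4)] = -7/128
Sum: 37·(105/128) + 1·(15/64) + 61·(-7/128) = 109/4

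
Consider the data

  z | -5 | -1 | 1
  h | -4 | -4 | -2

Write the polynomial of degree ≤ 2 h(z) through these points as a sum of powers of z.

Build the Lagrange basis polynomials:
L_0(z) = (z + 1)(z - 1) / [24] = (1/24)z^2 - 1/24
L_1(z) = (z + 5)(z - 1) / [-8] = -(1/8)z^2 - (1/2)z + 5/8
L_2(z) = (z + 5)(z + 1) / [12] = (1/12)z^2 + (1/2)z + 5/12
h(z) = (-4)·L_0 + (-4)·L_1 + (-2)·L_2
  (-4)·L_0(z) = -(1/6)z^2 + 1/6
  (-4)·L_1(z) = (1/2)z^2 + 2z - 5/2
  (-2)·L_2(z) = -(1/6)z^2 - z - 5/6
Adding term by term: (1/6)z^2 + z - 19/6

h(z) = (1/6)z^2 + z - 19/6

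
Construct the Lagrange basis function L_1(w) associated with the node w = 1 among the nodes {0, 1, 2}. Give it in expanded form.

L_1(w) = -w^2 + 2w

L_1(w) = w(w - 2) / [(1)·(-1)]
       = (w^2 - 2w) / (-1)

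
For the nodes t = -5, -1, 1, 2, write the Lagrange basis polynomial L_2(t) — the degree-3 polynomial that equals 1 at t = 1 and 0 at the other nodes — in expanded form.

L_2(t) = -(1/12)t^3 - (1/3)t^2 + (7/12)t + 5/6

L_2(t) = (t + 5)(t + 1)(t - 2) / [(6)·(2)·(-1)]
       = (t^3 + 4t^2 - 7t - 10) / (-12)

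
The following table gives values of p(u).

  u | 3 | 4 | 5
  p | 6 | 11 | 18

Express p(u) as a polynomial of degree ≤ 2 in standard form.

p(u) = u^2 - 2u + 3

Newton's divided differences:
p[3,4] = (11 - 6) / (4 - 3) = 5
p[4,5] = (18 - 11) / (5 - 4) = 7
p[3,4,5] = (7 - 5) / (5 - 3) = 1
p(u) = 6 + 5·(u - 3) + 1·(u - 3)(u - 4)
Expanding: p(u) = u^2 - 2u + 3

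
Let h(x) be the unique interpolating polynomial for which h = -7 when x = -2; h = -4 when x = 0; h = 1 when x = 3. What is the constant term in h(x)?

Build the Lagrange basis polynomials:
L_0(x) = x(x - 3) / [10] = (1/10)x^2 - (3/10)x
L_1(x) = (x + 2)(x - 3) / [-6] = -(1/6)x^2 + (1/6)x + 1
L_2(x) = (x + 2)x / [15] = (1/15)x^2 + (2/15)x
h(x) = (-7)·L_0 + (-4)·L_1 + 1·L_2
Only the constant term is needed; take it from each L_i and combine:
(-7)·(0) + (-4)·(1) + 1·(0) = -4

-4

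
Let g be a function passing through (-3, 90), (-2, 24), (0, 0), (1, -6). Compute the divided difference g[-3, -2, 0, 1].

-4

g[-3,-2] = (24 - 90) / (-2 - (-3)) = -66
g[-2,0] = (0 - 24) / (0 - (-2)) = -12
g[0,1] = (-6 - 0) / (1 - 0) = -6
g[-3,-2,0] = (-12 - (-66)) / (0 - (-3)) = 18
g[-2,0,1] = (-6 - (-12)) / (1 - (-2)) = 2
g[-3,-2,0,1] = (2 - 18) / (1 - (-3)) = -4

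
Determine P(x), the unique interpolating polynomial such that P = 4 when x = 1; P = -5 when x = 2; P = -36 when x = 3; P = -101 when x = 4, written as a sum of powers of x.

P(x) = -2x^3 + x^2 + 2x + 3

Build the Lagrange basis polynomials:
L_0(x) = (x - 2)(x - 3)(x - 4) / [-6] = -(1/6)x^3 + (3/2)x^2 - (13/3)x + 4
L_1(x) = (x - 1)(x - 3)(x - 4) / [2] = (1/2)x^3 - 4x^2 + (19/2)x - 6
L_2(x) = (x - 1)(x - 2)(x - 4) / [-2] = -(1/2)x^3 + (7/2)x^2 - 7x + 4
L_3(x) = (x - 1)(x - 2)(x - 3) / [6] = (1/6)x^3 - x^2 + (11/6)x - 1
P(x) = 4·L_0 + (-5)·L_1 + (-36)·L_2 + (-101)·L_3
  4·L_0(x) = -(2/3)x^3 + 6x^2 - (52/3)x + 16
  (-5)·L_1(x) = -(5/2)x^3 + 20x^2 - (95/2)x + 30
  (-36)·L_2(x) = 18x^3 - 126x^2 + 252x - 144
  (-101)·L_3(x) = -(101/6)x^3 + 101x^2 - (1111/6)x + 101
Adding term by term: -2x^3 + x^2 + 2x + 3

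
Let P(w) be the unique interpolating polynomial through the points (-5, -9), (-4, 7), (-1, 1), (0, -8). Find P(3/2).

-535/32

Using Newton's divided-difference form:
P[-5,-4] = (7 - (-9)) / (-4 - (-5)) = 16
P[-4,-1] = (1 - 7) / (-1 - (-4)) = -2
P[-1,0] = (-8 - 1) / (0 - (-1)) = -9
P[-5,-4,-1] = (-2 - 16) / (-1 - (-5)) = -9/2
P[-4,-1,0] = (-9 - (-2)) / (0 - (-4)) = -7/4
P[-5,-4,-1,0] = (-7/4 - (-9/2)) / (0 - (-5)) = 11/20
P(3/2) = -9 + 16·(13/2) + (-9/2)·(13/2)·(11/2) + (11/20)·(13/2)·(11/2)·(5/2) = -535/32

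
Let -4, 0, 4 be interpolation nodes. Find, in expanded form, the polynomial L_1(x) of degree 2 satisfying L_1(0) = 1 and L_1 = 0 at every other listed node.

L_1(x) = -(1/16)x^2 + 1

L_1(x) = (x + 4)(x - 4) / [(4)·(-4)]
       = (x^2 - 16) / (-16)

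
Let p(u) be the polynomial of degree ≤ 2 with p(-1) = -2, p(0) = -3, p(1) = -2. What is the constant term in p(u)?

Build the Lagrange basis polynomials:
L_0(u) = u(u - 1) / [2] = (1/2)u^2 - (1/2)u
L_1(u) = (u + 1)(u - 1) / [-1] = -u^2 + 1
L_2(u) = (u + 1)u / [2] = (1/2)u^2 + (1/2)u
p(u) = (-2)·L_0 + (-3)·L_1 + (-2)·L_2
Only the constant term is needed; take it from each L_i and combine:
(-2)·(0) + (-3)·(1) + (-2)·(0) = -3

-3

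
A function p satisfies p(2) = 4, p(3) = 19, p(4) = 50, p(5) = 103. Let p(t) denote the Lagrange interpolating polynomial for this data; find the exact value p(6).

Evaluate each Lagrange basis at t = 6:
L_0(6) = (3)·(2)·(1)/[(-1)·(-2)·(-3)] = -1
L_1(6) = (4)·(2)·(1)/[(1)·(-1)·(-2)] = 4
L_2(6) = (4)·(3)·(1)/[(2)·(1)·(-1)] = -6
L_3(6) = (4)·(3)·(2)/[(3)·(2)·(1)] = 4
Sum: 4·(-1) + 19·(4) + 50·(-6) + 103·(4) = 184

184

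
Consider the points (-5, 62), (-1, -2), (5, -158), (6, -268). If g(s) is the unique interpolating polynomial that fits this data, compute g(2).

-8

Using Newton's divided-difference form:
g[-5,-1] = (-2 - 62) / (-1 - (-5)) = -16
g[-1,5] = (-158 - (-2)) / (5 - (-1)) = -26
g[5,6] = (-268 - (-158)) / (6 - 5) = -110
g[-5,-1,5] = (-26 - (-16)) / (5 - (-5)) = -1
g[-1,5,6] = (-110 - (-26)) / (6 - (-1)) = -12
g[-5,-1,5,6] = (-12 - (-1)) / (6 - (-5)) = -1
g(2) = 62 + (-16)·(7) + (-1)·(7)·(3) + (-1)·(7)·(3)·(-3) = -8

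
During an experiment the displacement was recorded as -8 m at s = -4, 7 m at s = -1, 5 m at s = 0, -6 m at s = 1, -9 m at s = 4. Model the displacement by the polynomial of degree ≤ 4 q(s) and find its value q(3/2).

Evaluate each Lagrange basis at s = 3/2:
L_0(3/2) = (5/2)·(3/2)·(1/2)·(-5/2)/[(-3)·(-4)·(-5)·(-8)] = -5/512
L_1(3/2) = (11/2)·(3/2)·(1/2)·(-5/2)/[(3)·(-1)·(-2)·(-5)] = 11/32
L_2(3/2) = (11/2)·(5/2)·(1/2)·(-5/2)/[(4)·(1)·(-1)·(-4)] = -275/256
L_3(3/2) = (11/2)·(5/2)·(3/2)·(-5/2)/[(5)·(2)·(1)·(-3)] = 55/32
L_4(3/2) = (11/2)·(5/2)·(3/2)·(1/2)/[(8)·(5)·(4)·(3)] = 11/512
Sum: (-8)·(-5/512) + 7·(11/32) + 5·(-275/256) + (-6)·(55/32) + (-9)·(11/512) = -6857/512

-6857/512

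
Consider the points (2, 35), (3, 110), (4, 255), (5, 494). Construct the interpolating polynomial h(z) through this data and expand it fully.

h(z) = 4z^3 - z^2 + 4z - 1

Build the Lagrange basis polynomials:
L_0(z) = (z - 3)(z - 4)(z - 5) / [-6] = -(1/6)z^3 + 2z^2 - (47/6)z + 10
L_1(z) = (z - 2)(z - 4)(z - 5) / [2] = (1/2)z^3 - (11/2)z^2 + 19z - 20
L_2(z) = (z - 2)(z - 3)(z - 5) / [-2] = -(1/2)z^3 + 5z^2 - (31/2)z + 15
L_3(z) = (z - 2)(z - 3)(z - 4) / [6] = (1/6)z^3 - (3/2)z^2 + (13/3)z - 4
h(z) = 35·L_0 + 110·L_1 + 255·L_2 + 494·L_3
  35·L_0(z) = -(35/6)z^3 + 70z^2 - (1645/6)z + 350
  110·L_1(z) = 55z^3 - 605z^2 + 2090z - 2200
  255·L_2(z) = -(255/2)z^3 + 1275z^2 - (7905/2)z + 3825
  494·L_3(z) = (247/3)z^3 - 741z^2 + (6422/3)z - 1976
Adding term by term: 4z^3 - z^2 + 4z - 1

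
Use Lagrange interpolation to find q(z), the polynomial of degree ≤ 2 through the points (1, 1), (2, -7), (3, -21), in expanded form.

q(z) = -3z^2 + z + 3

Build the Lagrange basis polynomials:
L_0(z) = (z - 2)(z - 3) / [2] = (1/2)z^2 - (5/2)z + 3
L_1(z) = (z - 1)(z - 3) / [-1] = -z^2 + 4z - 3
L_2(z) = (z - 1)(z - 2) / [2] = (1/2)z^2 - (3/2)z + 1
q(z) = 1·L_0 + (-7)·L_1 + (-21)·L_2
  1·L_0(z) = (1/2)z^2 - (5/2)z + 3
  (-7)·L_1(z) = 7z^2 - 28z + 21
  (-21)·L_2(z) = -(21/2)z^2 + (63/2)z - 21
Adding term by term: -3z^2 + z + 3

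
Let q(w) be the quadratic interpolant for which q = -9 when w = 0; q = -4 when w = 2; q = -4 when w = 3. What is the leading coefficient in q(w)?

The leading coefficient equals the top divided difference q[0,2,3].
q[0,2] = (-4 - (-9)) / (2 - 0) = 5/2
q[2,3] = (-4 - (-4)) / (3 - 2) = 0
q[0,2,3] = (0 - 5/2) / (3 - 0) = -5/6

-5/6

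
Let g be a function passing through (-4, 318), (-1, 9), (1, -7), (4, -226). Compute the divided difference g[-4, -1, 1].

g[-4,-1] = (9 - 318) / (-1 - (-4)) = -103
g[-1,1] = (-7 - 9) / (1 - (-1)) = -8
g[-4,-1,1] = (-8 - (-103)) / (1 - (-4)) = 19

19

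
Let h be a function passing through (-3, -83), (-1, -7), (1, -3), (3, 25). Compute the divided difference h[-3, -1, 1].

-9

h[-3,-1] = (-7 - (-83)) / (-1 - (-3)) = 38
h[-1,1] = (-3 - (-7)) / (1 - (-1)) = 2
h[-3,-1,1] = (2 - 38) / (1 - (-3)) = -9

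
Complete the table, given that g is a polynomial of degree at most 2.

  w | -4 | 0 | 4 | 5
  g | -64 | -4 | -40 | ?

-64

The 3 known values determine g uniquely (degree ≤ 2).
L_0(5) = (5)·(1)/[(-4)·(-8)] = 5/32
L_1(5) = (9)·(1)/[(4)·(-4)] = -9/16
L_2(5) = (9)·(5)/[(8)·(4)] = 45/32
Sum: (-64)·(5/32) + (-4)·(-9/16) + (-40)·(45/32) = -64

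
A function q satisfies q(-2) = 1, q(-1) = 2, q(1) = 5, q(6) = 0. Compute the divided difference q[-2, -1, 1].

q[-2,-1] = (2 - 1) / (-1 - (-2)) = 1
q[-1,1] = (5 - 2) / (1 - (-1)) = 3/2
q[-2,-1,1] = (3/2 - 1) / (1 - (-2)) = 1/6

1/6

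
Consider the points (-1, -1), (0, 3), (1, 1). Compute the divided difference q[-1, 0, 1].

q[-1,0] = (3 - (-1)) / (0 - (-1)) = 4
q[0,1] = (1 - 3) / (1 - 0) = -2
q[-1,0,1] = (-2 - 4) / (1 - (-1)) = -3

-3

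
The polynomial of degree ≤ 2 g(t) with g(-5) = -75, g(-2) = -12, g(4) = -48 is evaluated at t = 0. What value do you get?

0

Evaluate each Lagrange basis at t = 0:
L_0(0) = (2)·(-4)/[(-3)·(-9)] = -8/27
L_1(0) = (5)·(-4)/[(3)·(-6)] = 10/9
L_2(0) = (5)·(2)/[(9)·(6)] = 5/27
Sum: (-75)·(-8/27) + (-12)·(10/9) + (-48)·(5/27) = 0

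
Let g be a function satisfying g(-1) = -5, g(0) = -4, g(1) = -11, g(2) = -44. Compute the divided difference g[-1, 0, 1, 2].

g[-1,0] = (-4 - (-5)) / (0 - (-1)) = 1
g[0,1] = (-11 - (-4)) / (1 - 0) = -7
g[1,2] = (-44 - (-11)) / (2 - 1) = -33
g[-1,0,1] = (-7 - 1) / (1 - (-1)) = -4
g[0,1,2] = (-33 - (-7)) / (2 - 0) = -13
g[-1,0,1,2] = (-13 - (-4)) / (2 - (-1)) = -3

-3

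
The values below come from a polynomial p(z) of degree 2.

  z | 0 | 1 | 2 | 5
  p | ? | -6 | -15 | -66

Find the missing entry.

-1

The 3 known values determine p uniquely (degree ≤ 2).
L_0(0) = (-2)·(-5)/[(-1)·(-4)] = 5/2
L_1(0) = (-1)·(-5)/[(1)·(-3)] = -5/3
L_2(0) = (-1)·(-2)/[(4)·(3)] = 1/6
Sum: (-6)·(5/2) + (-15)·(-5/3) + (-66)·(1/6) = -1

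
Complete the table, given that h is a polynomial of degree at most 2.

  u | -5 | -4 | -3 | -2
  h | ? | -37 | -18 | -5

-62

The 3 known values determine h uniquely (degree ≤ 2).
Evaluate each Lagrange basis at u = -5:
L_0(-5) = (-2)·(-3)/[(-1)·(-2)] = 3
L_1(-5) = (-1)·(-3)/[(1)·(-1)] = -3
L_2(-5) = (-1)·(-2)/[(2)·(1)] = 1
Sum: (-37)·(3) + (-18)·(-3) + (-5)·(1) = -62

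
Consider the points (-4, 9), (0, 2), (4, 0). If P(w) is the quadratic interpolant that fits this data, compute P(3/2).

85/128

Evaluate each Lagrange basis at w = 3/2:
L_0(3/2) = (3/2)·(-5/2)/[(-4)·(-8)] = -15/128
L_1(3/2) = (11/2)·(-5/2)/[(4)·(-4)] = 55/64
L_2(3/2) = (11/2)·(3/2)/[(8)·(4)] = 33/128
Sum: 9·(-15/128) + 2·(55/64) + 0 = 85/128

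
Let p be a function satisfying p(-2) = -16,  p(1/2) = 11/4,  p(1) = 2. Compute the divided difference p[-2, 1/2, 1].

-3

p[-2,1/2] = (11/4 - (-16)) / (1/2 - (-2)) = 15/2
p[1/2,1] = (2 - 11/4) / (1 - 1/2) = -3/2
p[-2,1/2,1] = (-3/2 - 15/2) / (1 - (-2)) = -3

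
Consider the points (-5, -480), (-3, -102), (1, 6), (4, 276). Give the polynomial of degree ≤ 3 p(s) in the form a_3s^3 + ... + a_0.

p(s) = 4s^3 + s^2 + s

Build the Lagrange basis polynomials:
L_0(s) = (s + 3)(s - 1)(s - 4) / [-108] = -(1/108)s^3 + (1/54)s^2 + (11/108)s - 1/9
L_1(s) = (s + 5)(s - 1)(s - 4) / [56] = (1/56)s^3 - (3/8)s + 5/14
L_2(s) = (s + 5)(s + 3)(s - 4) / [-72] = -(1/72)s^3 - (1/18)s^2 + (17/72)s + 5/6
L_3(s) = (s + 5)(s + 3)(s - 1) / [189] = (1/189)s^3 + (1/27)s^2 + (1/27)s - 5/63
p(s) = (-480)·L_0 + (-102)·L_1 + 6·L_2 + 276·L_3
  (-480)·L_0(s) = (40/9)s^3 - (80/9)s^2 - (440/9)s + 160/3
  (-102)·L_1(s) = -(51/28)s^3 + (153/4)s - 255/7
  6·L_2(s) = -(1/12)s^3 - (1/3)s^2 + (17/12)s + 5
  276·L_3(s) = (92/63)s^3 + (92/9)s^2 + (92/9)s - 460/21
Adding term by term: 4s^3 + s^2 + s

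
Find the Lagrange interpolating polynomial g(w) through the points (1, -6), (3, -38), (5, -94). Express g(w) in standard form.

g(w) = -3w^2 - 4w + 1

L_0(w) = (w - 3)(w - 5) / [8] = (1/8)w^2 - w + 15/8
L_1(w) = (w - 1)(w - 5) / [-4] = -(1/4)w^2 + (3/2)w - 5/4
L_2(w) = (w - 1)(w - 3) / [8] = (1/8)w^2 - (1/2)w + 3/8
g(w) = (-6)·L_0 + (-38)·L_1 + (-94)·L_2
  (-6)·L_0(w) = -(3/4)w^2 + 6w - 45/4
  (-38)·L_1(w) = (19/2)w^2 - 57w + 95/2
  (-94)·L_2(w) = -(47/4)w^2 + 47w - 141/4
Adding term by term: -3w^2 - 4w + 1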